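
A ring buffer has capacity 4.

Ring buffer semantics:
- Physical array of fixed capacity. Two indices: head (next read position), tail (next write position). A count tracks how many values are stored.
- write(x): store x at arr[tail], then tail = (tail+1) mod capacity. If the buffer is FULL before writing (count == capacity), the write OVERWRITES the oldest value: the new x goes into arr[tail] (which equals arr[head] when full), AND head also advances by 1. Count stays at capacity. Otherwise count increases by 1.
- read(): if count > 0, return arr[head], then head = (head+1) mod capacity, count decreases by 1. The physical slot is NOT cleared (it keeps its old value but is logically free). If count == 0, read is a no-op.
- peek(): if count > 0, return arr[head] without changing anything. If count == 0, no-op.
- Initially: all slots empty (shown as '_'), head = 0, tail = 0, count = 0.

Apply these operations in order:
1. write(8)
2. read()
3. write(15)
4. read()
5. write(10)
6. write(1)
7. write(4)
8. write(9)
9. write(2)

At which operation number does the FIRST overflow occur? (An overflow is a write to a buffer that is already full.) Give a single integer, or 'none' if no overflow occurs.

After op 1 (write(8)): arr=[8 _ _ _] head=0 tail=1 count=1
After op 2 (read()): arr=[8 _ _ _] head=1 tail=1 count=0
After op 3 (write(15)): arr=[8 15 _ _] head=1 tail=2 count=1
After op 4 (read()): arr=[8 15 _ _] head=2 tail=2 count=0
After op 5 (write(10)): arr=[8 15 10 _] head=2 tail=3 count=1
After op 6 (write(1)): arr=[8 15 10 1] head=2 tail=0 count=2
After op 7 (write(4)): arr=[4 15 10 1] head=2 tail=1 count=3
After op 8 (write(9)): arr=[4 9 10 1] head=2 tail=2 count=4
After op 9 (write(2)): arr=[4 9 2 1] head=3 tail=3 count=4

Answer: 9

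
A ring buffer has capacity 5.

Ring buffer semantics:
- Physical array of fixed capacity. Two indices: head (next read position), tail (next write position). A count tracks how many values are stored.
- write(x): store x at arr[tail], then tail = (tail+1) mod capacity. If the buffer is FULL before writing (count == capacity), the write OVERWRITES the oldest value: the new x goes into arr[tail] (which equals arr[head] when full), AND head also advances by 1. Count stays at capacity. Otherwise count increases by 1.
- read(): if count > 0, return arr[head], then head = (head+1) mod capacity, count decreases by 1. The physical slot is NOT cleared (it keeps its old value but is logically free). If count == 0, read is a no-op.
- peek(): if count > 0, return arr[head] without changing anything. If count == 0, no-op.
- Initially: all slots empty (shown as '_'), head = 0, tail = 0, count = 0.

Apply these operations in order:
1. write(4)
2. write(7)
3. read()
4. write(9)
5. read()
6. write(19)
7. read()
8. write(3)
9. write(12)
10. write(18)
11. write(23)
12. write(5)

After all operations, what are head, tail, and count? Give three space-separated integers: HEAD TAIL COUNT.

After op 1 (write(4)): arr=[4 _ _ _ _] head=0 tail=1 count=1
After op 2 (write(7)): arr=[4 7 _ _ _] head=0 tail=2 count=2
After op 3 (read()): arr=[4 7 _ _ _] head=1 tail=2 count=1
After op 4 (write(9)): arr=[4 7 9 _ _] head=1 tail=3 count=2
After op 5 (read()): arr=[4 7 9 _ _] head=2 tail=3 count=1
After op 6 (write(19)): arr=[4 7 9 19 _] head=2 tail=4 count=2
After op 7 (read()): arr=[4 7 9 19 _] head=3 tail=4 count=1
After op 8 (write(3)): arr=[4 7 9 19 3] head=3 tail=0 count=2
After op 9 (write(12)): arr=[12 7 9 19 3] head=3 tail=1 count=3
After op 10 (write(18)): arr=[12 18 9 19 3] head=3 tail=2 count=4
After op 11 (write(23)): arr=[12 18 23 19 3] head=3 tail=3 count=5
After op 12 (write(5)): arr=[12 18 23 5 3] head=4 tail=4 count=5

Answer: 4 4 5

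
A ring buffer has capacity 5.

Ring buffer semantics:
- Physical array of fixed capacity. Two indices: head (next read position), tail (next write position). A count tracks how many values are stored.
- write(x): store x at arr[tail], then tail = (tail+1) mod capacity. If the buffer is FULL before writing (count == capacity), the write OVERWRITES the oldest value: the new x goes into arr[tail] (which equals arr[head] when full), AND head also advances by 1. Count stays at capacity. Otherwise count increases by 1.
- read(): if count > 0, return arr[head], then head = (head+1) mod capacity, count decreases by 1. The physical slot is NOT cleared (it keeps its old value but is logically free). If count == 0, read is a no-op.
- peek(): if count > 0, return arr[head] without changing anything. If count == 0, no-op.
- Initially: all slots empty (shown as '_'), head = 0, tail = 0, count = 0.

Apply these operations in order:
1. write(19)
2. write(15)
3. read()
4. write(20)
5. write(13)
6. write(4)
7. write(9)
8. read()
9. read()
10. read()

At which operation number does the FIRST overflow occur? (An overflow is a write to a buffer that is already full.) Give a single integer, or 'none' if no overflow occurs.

After op 1 (write(19)): arr=[19 _ _ _ _] head=0 tail=1 count=1
After op 2 (write(15)): arr=[19 15 _ _ _] head=0 tail=2 count=2
After op 3 (read()): arr=[19 15 _ _ _] head=1 tail=2 count=1
After op 4 (write(20)): arr=[19 15 20 _ _] head=1 tail=3 count=2
After op 5 (write(13)): arr=[19 15 20 13 _] head=1 tail=4 count=3
After op 6 (write(4)): arr=[19 15 20 13 4] head=1 tail=0 count=4
After op 7 (write(9)): arr=[9 15 20 13 4] head=1 tail=1 count=5
After op 8 (read()): arr=[9 15 20 13 4] head=2 tail=1 count=4
After op 9 (read()): arr=[9 15 20 13 4] head=3 tail=1 count=3
After op 10 (read()): arr=[9 15 20 13 4] head=4 tail=1 count=2

Answer: none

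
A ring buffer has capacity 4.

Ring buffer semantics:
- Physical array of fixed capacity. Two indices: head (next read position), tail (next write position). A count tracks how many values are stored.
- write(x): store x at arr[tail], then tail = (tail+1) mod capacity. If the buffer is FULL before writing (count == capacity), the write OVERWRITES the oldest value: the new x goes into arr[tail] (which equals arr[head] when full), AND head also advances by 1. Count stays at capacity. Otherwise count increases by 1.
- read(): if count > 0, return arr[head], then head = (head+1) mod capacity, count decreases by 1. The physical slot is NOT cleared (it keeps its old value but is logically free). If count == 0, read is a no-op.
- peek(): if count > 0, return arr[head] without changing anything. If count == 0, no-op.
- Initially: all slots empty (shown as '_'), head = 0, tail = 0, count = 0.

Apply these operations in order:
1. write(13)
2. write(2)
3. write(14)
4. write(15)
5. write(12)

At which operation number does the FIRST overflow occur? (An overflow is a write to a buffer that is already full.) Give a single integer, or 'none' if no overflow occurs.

After op 1 (write(13)): arr=[13 _ _ _] head=0 tail=1 count=1
After op 2 (write(2)): arr=[13 2 _ _] head=0 tail=2 count=2
After op 3 (write(14)): arr=[13 2 14 _] head=0 tail=3 count=3
After op 4 (write(15)): arr=[13 2 14 15] head=0 tail=0 count=4
After op 5 (write(12)): arr=[12 2 14 15] head=1 tail=1 count=4

Answer: 5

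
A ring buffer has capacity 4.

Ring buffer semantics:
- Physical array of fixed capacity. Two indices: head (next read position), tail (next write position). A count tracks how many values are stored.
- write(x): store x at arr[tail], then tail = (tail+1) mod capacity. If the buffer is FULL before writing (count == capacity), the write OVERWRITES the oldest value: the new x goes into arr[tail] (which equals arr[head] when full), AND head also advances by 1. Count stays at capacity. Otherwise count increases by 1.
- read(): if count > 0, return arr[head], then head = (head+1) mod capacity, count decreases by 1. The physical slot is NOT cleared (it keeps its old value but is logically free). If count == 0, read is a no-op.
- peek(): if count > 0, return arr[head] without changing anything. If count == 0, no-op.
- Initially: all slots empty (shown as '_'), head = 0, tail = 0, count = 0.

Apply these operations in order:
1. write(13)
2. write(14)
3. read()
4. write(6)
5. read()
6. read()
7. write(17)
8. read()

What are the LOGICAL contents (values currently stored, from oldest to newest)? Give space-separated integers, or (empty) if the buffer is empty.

After op 1 (write(13)): arr=[13 _ _ _] head=0 tail=1 count=1
After op 2 (write(14)): arr=[13 14 _ _] head=0 tail=2 count=2
After op 3 (read()): arr=[13 14 _ _] head=1 tail=2 count=1
After op 4 (write(6)): arr=[13 14 6 _] head=1 tail=3 count=2
After op 5 (read()): arr=[13 14 6 _] head=2 tail=3 count=1
After op 6 (read()): arr=[13 14 6 _] head=3 tail=3 count=0
After op 7 (write(17)): arr=[13 14 6 17] head=3 tail=0 count=1
After op 8 (read()): arr=[13 14 6 17] head=0 tail=0 count=0

Answer: (empty)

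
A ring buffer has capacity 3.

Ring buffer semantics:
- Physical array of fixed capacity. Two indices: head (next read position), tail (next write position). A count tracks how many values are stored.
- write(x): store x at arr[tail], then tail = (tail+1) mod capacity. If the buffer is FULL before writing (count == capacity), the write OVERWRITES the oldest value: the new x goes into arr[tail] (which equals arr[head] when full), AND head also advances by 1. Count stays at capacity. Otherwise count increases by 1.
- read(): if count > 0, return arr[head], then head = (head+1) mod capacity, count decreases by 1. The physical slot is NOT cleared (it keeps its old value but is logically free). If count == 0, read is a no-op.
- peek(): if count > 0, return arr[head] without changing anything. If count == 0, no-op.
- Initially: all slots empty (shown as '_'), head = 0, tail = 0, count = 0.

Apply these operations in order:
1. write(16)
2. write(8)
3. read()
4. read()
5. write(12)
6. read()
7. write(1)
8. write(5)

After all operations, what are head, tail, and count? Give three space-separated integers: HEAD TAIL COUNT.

Answer: 0 2 2

Derivation:
After op 1 (write(16)): arr=[16 _ _] head=0 tail=1 count=1
After op 2 (write(8)): arr=[16 8 _] head=0 tail=2 count=2
After op 3 (read()): arr=[16 8 _] head=1 tail=2 count=1
After op 4 (read()): arr=[16 8 _] head=2 tail=2 count=0
After op 5 (write(12)): arr=[16 8 12] head=2 tail=0 count=1
After op 6 (read()): arr=[16 8 12] head=0 tail=0 count=0
After op 7 (write(1)): arr=[1 8 12] head=0 tail=1 count=1
After op 8 (write(5)): arr=[1 5 12] head=0 tail=2 count=2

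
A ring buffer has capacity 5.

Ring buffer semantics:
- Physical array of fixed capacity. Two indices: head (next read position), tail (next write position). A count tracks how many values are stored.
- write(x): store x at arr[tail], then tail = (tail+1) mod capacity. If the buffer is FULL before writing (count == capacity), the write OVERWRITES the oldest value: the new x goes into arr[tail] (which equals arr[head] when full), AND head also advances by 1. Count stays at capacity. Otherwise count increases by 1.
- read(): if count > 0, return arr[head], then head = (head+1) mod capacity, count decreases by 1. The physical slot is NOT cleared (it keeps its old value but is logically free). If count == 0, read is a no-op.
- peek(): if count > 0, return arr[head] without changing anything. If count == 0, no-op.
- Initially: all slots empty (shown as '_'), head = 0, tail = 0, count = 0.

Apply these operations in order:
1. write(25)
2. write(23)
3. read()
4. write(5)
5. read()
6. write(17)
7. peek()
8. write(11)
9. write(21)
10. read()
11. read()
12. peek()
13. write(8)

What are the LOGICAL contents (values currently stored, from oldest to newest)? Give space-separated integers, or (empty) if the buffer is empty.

Answer: 11 21 8

Derivation:
After op 1 (write(25)): arr=[25 _ _ _ _] head=0 tail=1 count=1
After op 2 (write(23)): arr=[25 23 _ _ _] head=0 tail=2 count=2
After op 3 (read()): arr=[25 23 _ _ _] head=1 tail=2 count=1
After op 4 (write(5)): arr=[25 23 5 _ _] head=1 tail=3 count=2
After op 5 (read()): arr=[25 23 5 _ _] head=2 tail=3 count=1
After op 6 (write(17)): arr=[25 23 5 17 _] head=2 tail=4 count=2
After op 7 (peek()): arr=[25 23 5 17 _] head=2 tail=4 count=2
After op 8 (write(11)): arr=[25 23 5 17 11] head=2 tail=0 count=3
After op 9 (write(21)): arr=[21 23 5 17 11] head=2 tail=1 count=4
After op 10 (read()): arr=[21 23 5 17 11] head=3 tail=1 count=3
After op 11 (read()): arr=[21 23 5 17 11] head=4 tail=1 count=2
After op 12 (peek()): arr=[21 23 5 17 11] head=4 tail=1 count=2
After op 13 (write(8)): arr=[21 8 5 17 11] head=4 tail=2 count=3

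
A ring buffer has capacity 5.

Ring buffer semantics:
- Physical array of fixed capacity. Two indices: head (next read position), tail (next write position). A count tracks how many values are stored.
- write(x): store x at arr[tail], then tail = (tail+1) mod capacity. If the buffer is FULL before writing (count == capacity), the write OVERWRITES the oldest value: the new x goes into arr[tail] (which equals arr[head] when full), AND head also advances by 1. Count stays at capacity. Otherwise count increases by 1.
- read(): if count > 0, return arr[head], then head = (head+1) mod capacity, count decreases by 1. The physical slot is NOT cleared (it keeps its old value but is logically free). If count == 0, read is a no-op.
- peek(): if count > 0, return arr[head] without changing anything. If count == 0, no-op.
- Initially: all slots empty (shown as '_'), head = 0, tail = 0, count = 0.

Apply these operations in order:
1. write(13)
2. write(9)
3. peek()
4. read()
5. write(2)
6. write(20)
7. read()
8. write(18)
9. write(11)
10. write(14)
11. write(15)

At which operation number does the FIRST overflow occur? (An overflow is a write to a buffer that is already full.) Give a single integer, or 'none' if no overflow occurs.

After op 1 (write(13)): arr=[13 _ _ _ _] head=0 tail=1 count=1
After op 2 (write(9)): arr=[13 9 _ _ _] head=0 tail=2 count=2
After op 3 (peek()): arr=[13 9 _ _ _] head=0 tail=2 count=2
After op 4 (read()): arr=[13 9 _ _ _] head=1 tail=2 count=1
After op 5 (write(2)): arr=[13 9 2 _ _] head=1 tail=3 count=2
After op 6 (write(20)): arr=[13 9 2 20 _] head=1 tail=4 count=3
After op 7 (read()): arr=[13 9 2 20 _] head=2 tail=4 count=2
After op 8 (write(18)): arr=[13 9 2 20 18] head=2 tail=0 count=3
After op 9 (write(11)): arr=[11 9 2 20 18] head=2 tail=1 count=4
After op 10 (write(14)): arr=[11 14 2 20 18] head=2 tail=2 count=5
After op 11 (write(15)): arr=[11 14 15 20 18] head=3 tail=3 count=5

Answer: 11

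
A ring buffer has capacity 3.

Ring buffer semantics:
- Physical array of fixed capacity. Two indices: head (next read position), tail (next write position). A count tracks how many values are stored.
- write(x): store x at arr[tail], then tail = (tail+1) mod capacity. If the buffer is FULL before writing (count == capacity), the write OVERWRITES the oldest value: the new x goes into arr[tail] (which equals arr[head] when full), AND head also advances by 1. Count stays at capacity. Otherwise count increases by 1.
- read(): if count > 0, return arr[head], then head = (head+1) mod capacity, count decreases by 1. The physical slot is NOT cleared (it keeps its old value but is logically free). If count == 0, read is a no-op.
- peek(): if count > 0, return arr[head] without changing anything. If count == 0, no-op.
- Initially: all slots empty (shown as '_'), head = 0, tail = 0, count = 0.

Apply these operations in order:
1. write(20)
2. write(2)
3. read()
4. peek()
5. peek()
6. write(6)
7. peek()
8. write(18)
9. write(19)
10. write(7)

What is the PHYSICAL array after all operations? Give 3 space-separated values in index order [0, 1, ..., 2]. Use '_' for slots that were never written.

Answer: 18 19 7

Derivation:
After op 1 (write(20)): arr=[20 _ _] head=0 tail=1 count=1
After op 2 (write(2)): arr=[20 2 _] head=0 tail=2 count=2
After op 3 (read()): arr=[20 2 _] head=1 tail=2 count=1
After op 4 (peek()): arr=[20 2 _] head=1 tail=2 count=1
After op 5 (peek()): arr=[20 2 _] head=1 tail=2 count=1
After op 6 (write(6)): arr=[20 2 6] head=1 tail=0 count=2
After op 7 (peek()): arr=[20 2 6] head=1 tail=0 count=2
After op 8 (write(18)): arr=[18 2 6] head=1 tail=1 count=3
After op 9 (write(19)): arr=[18 19 6] head=2 tail=2 count=3
After op 10 (write(7)): arr=[18 19 7] head=0 tail=0 count=3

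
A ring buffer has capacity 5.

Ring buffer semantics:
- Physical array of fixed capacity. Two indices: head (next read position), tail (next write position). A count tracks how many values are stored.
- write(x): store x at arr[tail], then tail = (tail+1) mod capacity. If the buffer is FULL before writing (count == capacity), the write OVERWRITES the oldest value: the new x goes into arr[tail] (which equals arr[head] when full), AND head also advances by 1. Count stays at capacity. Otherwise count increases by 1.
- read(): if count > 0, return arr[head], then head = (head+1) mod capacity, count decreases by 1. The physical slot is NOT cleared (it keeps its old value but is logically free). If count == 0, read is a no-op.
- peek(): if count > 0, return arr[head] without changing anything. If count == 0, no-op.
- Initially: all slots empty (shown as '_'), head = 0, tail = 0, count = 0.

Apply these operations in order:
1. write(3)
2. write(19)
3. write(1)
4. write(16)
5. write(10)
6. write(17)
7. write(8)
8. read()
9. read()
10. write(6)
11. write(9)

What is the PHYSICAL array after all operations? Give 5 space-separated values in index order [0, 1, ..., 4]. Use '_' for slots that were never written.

Answer: 17 8 6 9 10

Derivation:
After op 1 (write(3)): arr=[3 _ _ _ _] head=0 tail=1 count=1
After op 2 (write(19)): arr=[3 19 _ _ _] head=0 tail=2 count=2
After op 3 (write(1)): arr=[3 19 1 _ _] head=0 tail=3 count=3
After op 4 (write(16)): arr=[3 19 1 16 _] head=0 tail=4 count=4
After op 5 (write(10)): arr=[3 19 1 16 10] head=0 tail=0 count=5
After op 6 (write(17)): arr=[17 19 1 16 10] head=1 tail=1 count=5
After op 7 (write(8)): arr=[17 8 1 16 10] head=2 tail=2 count=5
After op 8 (read()): arr=[17 8 1 16 10] head=3 tail=2 count=4
After op 9 (read()): arr=[17 8 1 16 10] head=4 tail=2 count=3
After op 10 (write(6)): arr=[17 8 6 16 10] head=4 tail=3 count=4
After op 11 (write(9)): arr=[17 8 6 9 10] head=4 tail=4 count=5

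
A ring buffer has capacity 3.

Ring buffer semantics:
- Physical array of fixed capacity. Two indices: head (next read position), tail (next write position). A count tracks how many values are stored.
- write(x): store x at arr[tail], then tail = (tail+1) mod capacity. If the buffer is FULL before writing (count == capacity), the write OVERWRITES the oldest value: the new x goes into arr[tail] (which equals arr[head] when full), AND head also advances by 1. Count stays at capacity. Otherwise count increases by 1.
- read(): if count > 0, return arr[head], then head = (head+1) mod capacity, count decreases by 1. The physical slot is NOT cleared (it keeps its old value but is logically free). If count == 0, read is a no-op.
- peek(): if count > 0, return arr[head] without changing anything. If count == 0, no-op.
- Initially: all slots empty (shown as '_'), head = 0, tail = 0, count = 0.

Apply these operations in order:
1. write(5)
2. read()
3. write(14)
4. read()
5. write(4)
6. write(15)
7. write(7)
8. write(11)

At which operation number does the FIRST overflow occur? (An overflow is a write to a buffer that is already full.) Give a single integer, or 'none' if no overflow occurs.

After op 1 (write(5)): arr=[5 _ _] head=0 tail=1 count=1
After op 2 (read()): arr=[5 _ _] head=1 tail=1 count=0
After op 3 (write(14)): arr=[5 14 _] head=1 tail=2 count=1
After op 4 (read()): arr=[5 14 _] head=2 tail=2 count=0
After op 5 (write(4)): arr=[5 14 4] head=2 tail=0 count=1
After op 6 (write(15)): arr=[15 14 4] head=2 tail=1 count=2
After op 7 (write(7)): arr=[15 7 4] head=2 tail=2 count=3
After op 8 (write(11)): arr=[15 7 11] head=0 tail=0 count=3

Answer: 8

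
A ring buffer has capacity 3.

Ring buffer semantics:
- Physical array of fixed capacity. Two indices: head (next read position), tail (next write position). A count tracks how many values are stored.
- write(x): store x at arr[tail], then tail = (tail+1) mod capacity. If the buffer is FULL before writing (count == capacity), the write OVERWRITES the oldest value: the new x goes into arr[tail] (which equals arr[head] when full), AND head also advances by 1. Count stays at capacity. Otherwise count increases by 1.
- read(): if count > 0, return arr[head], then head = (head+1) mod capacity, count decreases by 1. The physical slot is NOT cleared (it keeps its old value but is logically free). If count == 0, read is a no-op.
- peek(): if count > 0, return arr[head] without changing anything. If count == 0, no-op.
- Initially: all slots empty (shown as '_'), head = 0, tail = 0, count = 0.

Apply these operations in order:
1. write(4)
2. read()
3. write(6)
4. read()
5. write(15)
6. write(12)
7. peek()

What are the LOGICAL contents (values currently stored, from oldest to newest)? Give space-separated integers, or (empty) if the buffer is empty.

After op 1 (write(4)): arr=[4 _ _] head=0 tail=1 count=1
After op 2 (read()): arr=[4 _ _] head=1 tail=1 count=0
After op 3 (write(6)): arr=[4 6 _] head=1 tail=2 count=1
After op 4 (read()): arr=[4 6 _] head=2 tail=2 count=0
After op 5 (write(15)): arr=[4 6 15] head=2 tail=0 count=1
After op 6 (write(12)): arr=[12 6 15] head=2 tail=1 count=2
After op 7 (peek()): arr=[12 6 15] head=2 tail=1 count=2

Answer: 15 12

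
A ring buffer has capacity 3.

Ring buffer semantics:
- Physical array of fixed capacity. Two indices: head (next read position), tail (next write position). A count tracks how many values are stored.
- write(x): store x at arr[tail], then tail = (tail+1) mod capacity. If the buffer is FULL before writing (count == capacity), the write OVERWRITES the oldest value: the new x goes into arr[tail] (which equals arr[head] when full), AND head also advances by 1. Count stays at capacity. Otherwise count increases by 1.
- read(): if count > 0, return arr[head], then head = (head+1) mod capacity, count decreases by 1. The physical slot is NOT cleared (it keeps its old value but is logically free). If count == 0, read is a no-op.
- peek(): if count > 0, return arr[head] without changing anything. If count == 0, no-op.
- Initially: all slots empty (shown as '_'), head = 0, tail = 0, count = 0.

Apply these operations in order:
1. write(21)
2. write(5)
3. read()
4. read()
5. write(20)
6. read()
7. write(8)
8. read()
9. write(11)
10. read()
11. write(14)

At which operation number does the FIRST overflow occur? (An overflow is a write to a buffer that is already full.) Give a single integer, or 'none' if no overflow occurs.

Answer: none

Derivation:
After op 1 (write(21)): arr=[21 _ _] head=0 tail=1 count=1
After op 2 (write(5)): arr=[21 5 _] head=0 tail=2 count=2
After op 3 (read()): arr=[21 5 _] head=1 tail=2 count=1
After op 4 (read()): arr=[21 5 _] head=2 tail=2 count=0
After op 5 (write(20)): arr=[21 5 20] head=2 tail=0 count=1
After op 6 (read()): arr=[21 5 20] head=0 tail=0 count=0
After op 7 (write(8)): arr=[8 5 20] head=0 tail=1 count=1
After op 8 (read()): arr=[8 5 20] head=1 tail=1 count=0
After op 9 (write(11)): arr=[8 11 20] head=1 tail=2 count=1
After op 10 (read()): arr=[8 11 20] head=2 tail=2 count=0
After op 11 (write(14)): arr=[8 11 14] head=2 tail=0 count=1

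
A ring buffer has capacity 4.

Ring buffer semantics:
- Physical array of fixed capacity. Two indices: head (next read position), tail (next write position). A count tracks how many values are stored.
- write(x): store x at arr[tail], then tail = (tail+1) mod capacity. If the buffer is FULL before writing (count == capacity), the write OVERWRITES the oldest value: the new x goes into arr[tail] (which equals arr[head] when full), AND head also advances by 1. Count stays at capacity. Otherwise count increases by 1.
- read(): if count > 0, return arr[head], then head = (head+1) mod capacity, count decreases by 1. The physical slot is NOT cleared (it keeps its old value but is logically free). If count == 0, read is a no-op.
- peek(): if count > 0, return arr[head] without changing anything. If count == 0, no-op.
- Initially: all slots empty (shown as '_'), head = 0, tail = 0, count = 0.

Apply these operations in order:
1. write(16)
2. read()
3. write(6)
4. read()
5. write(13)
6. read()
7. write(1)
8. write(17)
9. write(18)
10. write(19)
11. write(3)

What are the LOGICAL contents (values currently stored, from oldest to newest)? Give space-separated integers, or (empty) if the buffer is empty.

Answer: 17 18 19 3

Derivation:
After op 1 (write(16)): arr=[16 _ _ _] head=0 tail=1 count=1
After op 2 (read()): arr=[16 _ _ _] head=1 tail=1 count=0
After op 3 (write(6)): arr=[16 6 _ _] head=1 tail=2 count=1
After op 4 (read()): arr=[16 6 _ _] head=2 tail=2 count=0
After op 5 (write(13)): arr=[16 6 13 _] head=2 tail=3 count=1
After op 6 (read()): arr=[16 6 13 _] head=3 tail=3 count=0
After op 7 (write(1)): arr=[16 6 13 1] head=3 tail=0 count=1
After op 8 (write(17)): arr=[17 6 13 1] head=3 tail=1 count=2
After op 9 (write(18)): arr=[17 18 13 1] head=3 tail=2 count=3
After op 10 (write(19)): arr=[17 18 19 1] head=3 tail=3 count=4
After op 11 (write(3)): arr=[17 18 19 3] head=0 tail=0 count=4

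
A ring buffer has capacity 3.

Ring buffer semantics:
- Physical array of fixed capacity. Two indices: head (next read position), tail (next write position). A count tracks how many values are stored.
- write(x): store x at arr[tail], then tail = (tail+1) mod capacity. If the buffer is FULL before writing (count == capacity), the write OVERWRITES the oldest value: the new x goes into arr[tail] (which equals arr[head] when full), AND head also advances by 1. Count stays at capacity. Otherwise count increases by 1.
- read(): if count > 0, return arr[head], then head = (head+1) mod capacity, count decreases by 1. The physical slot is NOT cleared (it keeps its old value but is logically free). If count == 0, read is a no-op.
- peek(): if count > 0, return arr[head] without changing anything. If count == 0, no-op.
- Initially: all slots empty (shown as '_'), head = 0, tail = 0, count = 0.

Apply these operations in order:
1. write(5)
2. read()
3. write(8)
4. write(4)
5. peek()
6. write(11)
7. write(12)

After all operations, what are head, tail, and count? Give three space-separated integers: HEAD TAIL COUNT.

After op 1 (write(5)): arr=[5 _ _] head=0 tail=1 count=1
After op 2 (read()): arr=[5 _ _] head=1 tail=1 count=0
After op 3 (write(8)): arr=[5 8 _] head=1 tail=2 count=1
After op 4 (write(4)): arr=[5 8 4] head=1 tail=0 count=2
After op 5 (peek()): arr=[5 8 4] head=1 tail=0 count=2
After op 6 (write(11)): arr=[11 8 4] head=1 tail=1 count=3
After op 7 (write(12)): arr=[11 12 4] head=2 tail=2 count=3

Answer: 2 2 3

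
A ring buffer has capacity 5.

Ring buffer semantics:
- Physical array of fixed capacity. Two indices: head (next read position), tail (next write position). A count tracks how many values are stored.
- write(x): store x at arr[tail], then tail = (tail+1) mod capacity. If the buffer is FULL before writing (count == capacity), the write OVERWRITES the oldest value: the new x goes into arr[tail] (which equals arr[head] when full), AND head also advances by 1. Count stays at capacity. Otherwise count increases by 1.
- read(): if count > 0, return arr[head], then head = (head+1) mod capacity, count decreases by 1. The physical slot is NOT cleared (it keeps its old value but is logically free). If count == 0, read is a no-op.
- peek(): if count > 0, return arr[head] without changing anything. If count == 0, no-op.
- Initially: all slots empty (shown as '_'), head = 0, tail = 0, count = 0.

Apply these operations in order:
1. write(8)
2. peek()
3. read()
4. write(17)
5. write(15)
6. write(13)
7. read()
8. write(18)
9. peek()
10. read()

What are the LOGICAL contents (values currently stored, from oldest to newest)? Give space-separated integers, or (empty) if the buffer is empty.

Answer: 13 18

Derivation:
After op 1 (write(8)): arr=[8 _ _ _ _] head=0 tail=1 count=1
After op 2 (peek()): arr=[8 _ _ _ _] head=0 tail=1 count=1
After op 3 (read()): arr=[8 _ _ _ _] head=1 tail=1 count=0
After op 4 (write(17)): arr=[8 17 _ _ _] head=1 tail=2 count=1
After op 5 (write(15)): arr=[8 17 15 _ _] head=1 tail=3 count=2
After op 6 (write(13)): arr=[8 17 15 13 _] head=1 tail=4 count=3
After op 7 (read()): arr=[8 17 15 13 _] head=2 tail=4 count=2
After op 8 (write(18)): arr=[8 17 15 13 18] head=2 tail=0 count=3
After op 9 (peek()): arr=[8 17 15 13 18] head=2 tail=0 count=3
After op 10 (read()): arr=[8 17 15 13 18] head=3 tail=0 count=2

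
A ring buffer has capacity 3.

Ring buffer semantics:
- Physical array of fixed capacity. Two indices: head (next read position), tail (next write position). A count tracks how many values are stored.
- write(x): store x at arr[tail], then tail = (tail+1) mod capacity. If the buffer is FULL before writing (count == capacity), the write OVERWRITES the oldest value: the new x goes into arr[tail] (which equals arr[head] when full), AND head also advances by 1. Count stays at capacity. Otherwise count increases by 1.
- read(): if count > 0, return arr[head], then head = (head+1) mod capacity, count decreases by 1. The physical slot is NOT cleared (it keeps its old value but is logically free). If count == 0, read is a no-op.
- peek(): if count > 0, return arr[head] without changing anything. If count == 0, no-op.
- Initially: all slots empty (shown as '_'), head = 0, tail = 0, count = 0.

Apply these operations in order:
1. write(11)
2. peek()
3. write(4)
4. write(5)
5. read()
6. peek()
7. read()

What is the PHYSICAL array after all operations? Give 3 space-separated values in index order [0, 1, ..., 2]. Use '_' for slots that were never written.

After op 1 (write(11)): arr=[11 _ _] head=0 tail=1 count=1
After op 2 (peek()): arr=[11 _ _] head=0 tail=1 count=1
After op 3 (write(4)): arr=[11 4 _] head=0 tail=2 count=2
After op 4 (write(5)): arr=[11 4 5] head=0 tail=0 count=3
After op 5 (read()): arr=[11 4 5] head=1 tail=0 count=2
After op 6 (peek()): arr=[11 4 5] head=1 tail=0 count=2
After op 7 (read()): arr=[11 4 5] head=2 tail=0 count=1

Answer: 11 4 5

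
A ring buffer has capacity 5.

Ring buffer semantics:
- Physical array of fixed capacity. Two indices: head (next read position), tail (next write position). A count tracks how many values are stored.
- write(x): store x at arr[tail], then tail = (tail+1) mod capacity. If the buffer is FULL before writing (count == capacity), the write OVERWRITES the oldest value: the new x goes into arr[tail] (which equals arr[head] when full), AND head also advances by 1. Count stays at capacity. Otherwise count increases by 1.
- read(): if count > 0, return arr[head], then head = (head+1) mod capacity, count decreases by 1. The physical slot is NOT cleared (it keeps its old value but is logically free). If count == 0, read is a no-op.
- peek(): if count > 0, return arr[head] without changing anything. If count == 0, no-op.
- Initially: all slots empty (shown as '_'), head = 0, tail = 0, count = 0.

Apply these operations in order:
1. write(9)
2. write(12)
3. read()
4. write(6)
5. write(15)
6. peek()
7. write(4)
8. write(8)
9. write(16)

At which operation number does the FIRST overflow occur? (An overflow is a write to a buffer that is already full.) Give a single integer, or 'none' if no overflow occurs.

Answer: 9

Derivation:
After op 1 (write(9)): arr=[9 _ _ _ _] head=0 tail=1 count=1
After op 2 (write(12)): arr=[9 12 _ _ _] head=0 tail=2 count=2
After op 3 (read()): arr=[9 12 _ _ _] head=1 tail=2 count=1
After op 4 (write(6)): arr=[9 12 6 _ _] head=1 tail=3 count=2
After op 5 (write(15)): arr=[9 12 6 15 _] head=1 tail=4 count=3
After op 6 (peek()): arr=[9 12 6 15 _] head=1 tail=4 count=3
After op 7 (write(4)): arr=[9 12 6 15 4] head=1 tail=0 count=4
After op 8 (write(8)): arr=[8 12 6 15 4] head=1 tail=1 count=5
After op 9 (write(16)): arr=[8 16 6 15 4] head=2 tail=2 count=5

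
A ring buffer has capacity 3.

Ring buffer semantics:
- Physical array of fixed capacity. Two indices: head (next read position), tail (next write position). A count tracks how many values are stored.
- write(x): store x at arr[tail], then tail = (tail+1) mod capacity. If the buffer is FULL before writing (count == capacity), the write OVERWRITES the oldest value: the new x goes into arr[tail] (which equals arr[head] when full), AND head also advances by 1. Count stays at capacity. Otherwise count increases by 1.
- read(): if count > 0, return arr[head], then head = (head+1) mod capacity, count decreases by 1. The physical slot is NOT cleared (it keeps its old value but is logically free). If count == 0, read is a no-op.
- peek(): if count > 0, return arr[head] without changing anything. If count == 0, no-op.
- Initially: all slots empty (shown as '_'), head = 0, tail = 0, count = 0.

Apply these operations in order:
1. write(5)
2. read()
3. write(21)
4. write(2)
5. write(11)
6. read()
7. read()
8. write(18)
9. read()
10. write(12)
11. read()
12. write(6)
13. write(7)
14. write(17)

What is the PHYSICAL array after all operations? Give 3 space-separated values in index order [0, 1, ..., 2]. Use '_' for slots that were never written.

After op 1 (write(5)): arr=[5 _ _] head=0 tail=1 count=1
After op 2 (read()): arr=[5 _ _] head=1 tail=1 count=0
After op 3 (write(21)): arr=[5 21 _] head=1 tail=2 count=1
After op 4 (write(2)): arr=[5 21 2] head=1 tail=0 count=2
After op 5 (write(11)): arr=[11 21 2] head=1 tail=1 count=3
After op 6 (read()): arr=[11 21 2] head=2 tail=1 count=2
After op 7 (read()): arr=[11 21 2] head=0 tail=1 count=1
After op 8 (write(18)): arr=[11 18 2] head=0 tail=2 count=2
After op 9 (read()): arr=[11 18 2] head=1 tail=2 count=1
After op 10 (write(12)): arr=[11 18 12] head=1 tail=0 count=2
After op 11 (read()): arr=[11 18 12] head=2 tail=0 count=1
After op 12 (write(6)): arr=[6 18 12] head=2 tail=1 count=2
After op 13 (write(7)): arr=[6 7 12] head=2 tail=2 count=3
After op 14 (write(17)): arr=[6 7 17] head=0 tail=0 count=3

Answer: 6 7 17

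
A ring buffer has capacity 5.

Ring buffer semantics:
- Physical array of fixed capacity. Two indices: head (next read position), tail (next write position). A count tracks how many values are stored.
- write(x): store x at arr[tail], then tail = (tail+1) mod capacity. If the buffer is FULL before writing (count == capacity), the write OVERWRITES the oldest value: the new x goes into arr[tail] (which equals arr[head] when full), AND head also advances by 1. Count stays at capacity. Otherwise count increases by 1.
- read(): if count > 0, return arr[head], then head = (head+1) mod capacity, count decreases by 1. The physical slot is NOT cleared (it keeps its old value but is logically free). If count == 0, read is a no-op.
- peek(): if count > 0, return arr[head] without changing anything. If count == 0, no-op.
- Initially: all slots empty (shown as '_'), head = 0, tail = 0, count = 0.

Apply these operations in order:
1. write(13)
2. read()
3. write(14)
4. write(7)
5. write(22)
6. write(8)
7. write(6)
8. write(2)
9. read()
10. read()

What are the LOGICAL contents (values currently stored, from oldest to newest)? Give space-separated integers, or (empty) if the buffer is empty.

After op 1 (write(13)): arr=[13 _ _ _ _] head=0 tail=1 count=1
After op 2 (read()): arr=[13 _ _ _ _] head=1 tail=1 count=0
After op 3 (write(14)): arr=[13 14 _ _ _] head=1 tail=2 count=1
After op 4 (write(7)): arr=[13 14 7 _ _] head=1 tail=3 count=2
After op 5 (write(22)): arr=[13 14 7 22 _] head=1 tail=4 count=3
After op 6 (write(8)): arr=[13 14 7 22 8] head=1 tail=0 count=4
After op 7 (write(6)): arr=[6 14 7 22 8] head=1 tail=1 count=5
After op 8 (write(2)): arr=[6 2 7 22 8] head=2 tail=2 count=5
After op 9 (read()): arr=[6 2 7 22 8] head=3 tail=2 count=4
After op 10 (read()): arr=[6 2 7 22 8] head=4 tail=2 count=3

Answer: 8 6 2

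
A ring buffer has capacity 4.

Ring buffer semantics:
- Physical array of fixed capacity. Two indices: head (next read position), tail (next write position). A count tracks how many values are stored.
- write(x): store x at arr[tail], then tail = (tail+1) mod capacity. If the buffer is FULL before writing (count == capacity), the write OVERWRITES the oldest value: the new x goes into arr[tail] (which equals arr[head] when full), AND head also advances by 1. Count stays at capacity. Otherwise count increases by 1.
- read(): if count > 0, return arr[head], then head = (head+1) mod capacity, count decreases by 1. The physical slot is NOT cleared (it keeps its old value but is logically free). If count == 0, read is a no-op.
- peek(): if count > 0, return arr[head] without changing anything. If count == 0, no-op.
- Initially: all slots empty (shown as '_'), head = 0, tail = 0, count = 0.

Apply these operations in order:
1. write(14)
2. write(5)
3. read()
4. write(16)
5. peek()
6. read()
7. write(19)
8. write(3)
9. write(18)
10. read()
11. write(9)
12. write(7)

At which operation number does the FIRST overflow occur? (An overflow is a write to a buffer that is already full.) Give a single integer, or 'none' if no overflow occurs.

Answer: 12

Derivation:
After op 1 (write(14)): arr=[14 _ _ _] head=0 tail=1 count=1
After op 2 (write(5)): arr=[14 5 _ _] head=0 tail=2 count=2
After op 3 (read()): arr=[14 5 _ _] head=1 tail=2 count=1
After op 4 (write(16)): arr=[14 5 16 _] head=1 tail=3 count=2
After op 5 (peek()): arr=[14 5 16 _] head=1 tail=3 count=2
After op 6 (read()): arr=[14 5 16 _] head=2 tail=3 count=1
After op 7 (write(19)): arr=[14 5 16 19] head=2 tail=0 count=2
After op 8 (write(3)): arr=[3 5 16 19] head=2 tail=1 count=3
After op 9 (write(18)): arr=[3 18 16 19] head=2 tail=2 count=4
After op 10 (read()): arr=[3 18 16 19] head=3 tail=2 count=3
After op 11 (write(9)): arr=[3 18 9 19] head=3 tail=3 count=4
After op 12 (write(7)): arr=[3 18 9 7] head=0 tail=0 count=4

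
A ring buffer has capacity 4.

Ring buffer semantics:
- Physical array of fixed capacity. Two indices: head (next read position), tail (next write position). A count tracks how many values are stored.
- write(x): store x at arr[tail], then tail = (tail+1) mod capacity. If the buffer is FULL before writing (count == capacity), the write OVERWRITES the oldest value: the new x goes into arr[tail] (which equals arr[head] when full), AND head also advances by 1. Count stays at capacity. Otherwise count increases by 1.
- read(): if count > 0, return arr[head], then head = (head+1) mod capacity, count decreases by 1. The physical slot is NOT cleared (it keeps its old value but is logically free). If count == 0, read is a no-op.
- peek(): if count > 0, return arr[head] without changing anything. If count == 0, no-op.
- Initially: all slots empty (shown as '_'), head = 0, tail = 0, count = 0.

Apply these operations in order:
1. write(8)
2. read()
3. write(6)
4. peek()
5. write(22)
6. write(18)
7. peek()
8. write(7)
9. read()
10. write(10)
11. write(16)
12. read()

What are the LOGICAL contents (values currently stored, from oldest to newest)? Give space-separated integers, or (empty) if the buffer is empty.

After op 1 (write(8)): arr=[8 _ _ _] head=0 tail=1 count=1
After op 2 (read()): arr=[8 _ _ _] head=1 tail=1 count=0
After op 3 (write(6)): arr=[8 6 _ _] head=1 tail=2 count=1
After op 4 (peek()): arr=[8 6 _ _] head=1 tail=2 count=1
After op 5 (write(22)): arr=[8 6 22 _] head=1 tail=3 count=2
After op 6 (write(18)): arr=[8 6 22 18] head=1 tail=0 count=3
After op 7 (peek()): arr=[8 6 22 18] head=1 tail=0 count=3
After op 8 (write(7)): arr=[7 6 22 18] head=1 tail=1 count=4
After op 9 (read()): arr=[7 6 22 18] head=2 tail=1 count=3
After op 10 (write(10)): arr=[7 10 22 18] head=2 tail=2 count=4
After op 11 (write(16)): arr=[7 10 16 18] head=3 tail=3 count=4
After op 12 (read()): arr=[7 10 16 18] head=0 tail=3 count=3

Answer: 7 10 16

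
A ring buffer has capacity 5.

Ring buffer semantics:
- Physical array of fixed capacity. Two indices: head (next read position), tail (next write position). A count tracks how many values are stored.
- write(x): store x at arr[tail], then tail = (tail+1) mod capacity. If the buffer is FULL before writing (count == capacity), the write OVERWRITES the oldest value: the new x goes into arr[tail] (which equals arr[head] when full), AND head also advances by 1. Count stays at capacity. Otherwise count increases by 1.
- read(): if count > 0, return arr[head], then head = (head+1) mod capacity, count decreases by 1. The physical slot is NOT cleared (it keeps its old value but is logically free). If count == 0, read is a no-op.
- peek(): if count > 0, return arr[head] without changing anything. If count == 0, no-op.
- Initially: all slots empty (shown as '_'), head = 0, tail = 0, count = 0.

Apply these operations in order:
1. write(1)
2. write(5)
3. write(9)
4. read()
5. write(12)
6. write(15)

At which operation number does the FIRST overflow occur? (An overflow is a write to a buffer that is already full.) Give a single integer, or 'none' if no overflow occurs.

Answer: none

Derivation:
After op 1 (write(1)): arr=[1 _ _ _ _] head=0 tail=1 count=1
After op 2 (write(5)): arr=[1 5 _ _ _] head=0 tail=2 count=2
After op 3 (write(9)): arr=[1 5 9 _ _] head=0 tail=3 count=3
After op 4 (read()): arr=[1 5 9 _ _] head=1 tail=3 count=2
After op 5 (write(12)): arr=[1 5 9 12 _] head=1 tail=4 count=3
After op 6 (write(15)): arr=[1 5 9 12 15] head=1 tail=0 count=4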